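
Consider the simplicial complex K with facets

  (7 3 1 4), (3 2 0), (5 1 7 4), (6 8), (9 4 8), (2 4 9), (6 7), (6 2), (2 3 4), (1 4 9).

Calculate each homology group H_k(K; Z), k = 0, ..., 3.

Fix the vertex order 0 < 1 < 2 < 3 < 4 < 5 < 6 < 7 < 8 < 9 and write every simplex with vertices in increasing order. Then dim K = 3 and the simplices of K are:

  0-simplices (10): [0], [1], [2], [3], [4], [5], [6], [7], [8], [9]
  1-simplices (21): [0,2], [0,3], [1,3], [1,4], [1,5], [1,7], [1,9], [2,3], [2,4], [2,6], [2,9], [3,4], [3,7], [4,5], [4,7], [4,8], [4,9], [5,7], [6,7], [6,8], [8,9]
  2-simplices (12): [0,2,3], [1,3,4], [1,3,7], [1,4,5], [1,4,7], [1,4,9], [1,5,7], [2,3,4], [2,4,9], [3,4,7], [4,5,7], [4,8,9]
  3-simplices (2): [1,3,4,7], [1,4,5,7]

giving chain groups C_0 ≅ Z^10, C_1 ≅ Z^21, C_2 ≅ Z^12, C_3 ≅ Z^2.

Boundary ∂_1: C_1 → C_0 sends each edge [p,q] (with p < q) to q − p.
The 10×21 boundary matrix has rank 9 and Smith normal form diag(1,1,1,1,1,1,1,1,1).

The boundary map ∂_2: C_2 → C_1 acts by ∂[p,q,r] = [q,r] − [p,r] + [p,q]. For instance
  ∂[1,3,7] = [3,7] − [1,7] + [1,3],
  ∂[1,4,7] = [4,7] − [1,7] + [1,4].
As a 21×12 matrix over Z this has rank 10, with invariant factors (1,1,1,1,1,1,1,1,1,1).

∂_3: C_3 → C_2 sends each 3-simplex σ to the alternating sum Σ_i (−1)^i (σ with its i-th vertex removed). For instance
  ∂[1,4,5,7] = [4,5,7] − [1,5,7] + [1,4,7] − [1,4,5],
  ∂[1,3,4,7] = [3,4,7] − [1,4,7] + [1,3,7] − [1,3,4].
As a 12×2 matrix over Z this has rank 2, with invariant factors (1,1).

Reading off H_k = ker ∂_k / im ∂_{k+1}:

  H_0: rank C_0 − rank ∂_1 = 10 − 9 = 1, and the invariant factors of ∂_1 are all 1, so H_0 ≅ Z.
  H_1: rank ker ∂_1 − rank ∂_2 = (21 − 9) − 10 = 2, and the invariant factors of ∂_2 are all 1, so H_1 ≅ Z^2.
  H_2: rank ker ∂_2 − rank ∂_3 = (12 − 10) − 2 = 0, and the invariant factors of ∂_3 are all 1, so H_2 ≅ 0.
  H_3: rank ker ∂_3 − rank ∂_4 = (2 − 2) − 0 = 0, and there is no ∂_4, so H_3 ≅ 0.

H_0 = Z,  H_1 = Z^2,  H_2 = 0,  H_3 = 0.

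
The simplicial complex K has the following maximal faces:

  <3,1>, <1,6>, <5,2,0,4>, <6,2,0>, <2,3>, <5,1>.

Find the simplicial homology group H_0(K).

H_0 ≅ Z.

Fix the vertex order 0 < 1 < 2 < 3 < 4 < 5 < 6 and write every simplex with vertices in increasing order. Then dim K = 3 and the simplices of K are:

  0-simplices (7): [0], [1], [2], [3], [4], [5], [6]
  1-simplices (12): [0,2], [0,4], [0,5], [0,6], [1,3], [1,5], [1,6], [2,3], [2,4], [2,5], [2,6], [4,5]
  2-simplices (5): [0,2,4], [0,2,5], [0,2,6], [0,4,5], [2,4,5]
  3-simplices (1): [0,2,4,5]

Hence C_0 ≅ Z^7, C_1 ≅ Z^12, C_2 ≅ Z^5, C_3 ≅ Z^1.

Boundary ∂_1: C_1 → C_0 is given by ∂[p,q] = [q] − [p]. For instance
  ∂[0,2] = [2] − [0].
As a 7×12 matrix over Z this has rank 6, with invariant factors (1,1,1,1,1,1).

∂_2: C_2 → C_1 acts by ∂[p,q,r] = [q,r] − [p,r] + [p,q]. For instance
  ∂[0,2,5] = [2,5] − [0,5] + [0,2],
  ∂[0,2,4] = [2,4] − [0,4] + [0,2].
As a 12×5 matrix over Z this has rank 4, with invariant factors (1,1,1,1).

The boundary map ∂_3: C_3 → C_2 sends each 3-simplex σ to the alternating sum Σ_i (−1)^i (σ with its i-th vertex removed). For instance
  ∂[0,2,4,5] = [2,4,5] − [0,4,5] + [0,2,5] − [0,2,4].
The 5×1 boundary matrix has rank 1 and Smith normal form diag(1).

Computing H_k = (kernel of ∂_k) / (image of ∂_{k+1}):

  H_0: rank C_0 − rank ∂_1 = 7 − 6 = 1, and the invariant factors of ∂_1 are all 1, so H_0 = Z.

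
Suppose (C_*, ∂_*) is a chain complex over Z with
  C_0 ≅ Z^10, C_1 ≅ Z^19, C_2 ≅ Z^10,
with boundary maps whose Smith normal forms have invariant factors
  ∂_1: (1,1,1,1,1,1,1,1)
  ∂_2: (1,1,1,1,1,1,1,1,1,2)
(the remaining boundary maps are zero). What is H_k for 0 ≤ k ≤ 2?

H_0 = Z^2,  H_1 = Z ⊕ Z/2Z,  H_2 = 0.

H_0: b_0 = 10 − 0 − 8 = 2; torsion from ∂_1 factors > 1: none. So H_0 = Z^2.
H_1: b_1 = 19 − 8 − 10 = 1; torsion from ∂_2 factors > 1: [2]. So H_1 = Z ⊕ Z/2Z.
H_2: b_2 = 10 − 10 − 0 = 0; torsion from ∂_3 factors > 1: none. So H_2 = 0.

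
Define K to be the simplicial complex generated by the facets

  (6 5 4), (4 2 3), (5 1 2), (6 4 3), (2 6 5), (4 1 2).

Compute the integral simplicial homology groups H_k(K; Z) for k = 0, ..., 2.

Fix the vertex order 1 < 2 < 3 < 4 < 5 < 6 and write every simplex with vertices in increasing order. Then dim K = 2 and the simplices of K are:

  0-simplices (6): [1], [2], [3], [4], [5], [6]
  1-simplices (12): [1,2], [1,4], [1,5], [2,3], [2,4], [2,5], [2,6], [3,4], [3,6], [4,5], [4,6], [5,6]
  2-simplices (6): [1,2,4], [1,2,5], [2,3,4], [2,5,6], [3,4,6], [4,5,6]

so the chain groups are C_0 ≅ Z^6, C_1 ≅ Z^12, C_2 ≅ Z^6.

∂_1: C_1 → C_0 sends each edge [p,q] (with p < q) to q − p. For instance
  ∂[1,2] = [2] − [1].
As a 6×12 matrix over Z this has rank 5, with invariant factors (1,1,1,1,1).

The boundary map ∂_2: C_2 → C_1 maps a triangle to the signed sum of its edges. For instance
  ∂[4,5,6] = [5,6] − [4,6] + [4,5],
  ∂[2,5,6] = [5,6] − [2,6] + [2,5].
As a 12×6 matrix over Z this has rank 6, with invariant factors (1,1,1,1,1,1).

Reading off H_k = ker ∂_k / im ∂_{k+1}:

  H_0: rank C_0 − rank ∂_1 = 6 − 5 = 1, and the invariant factors of ∂_1 are all 1, so H_0 = Z.
  H_1: rank ker ∂_1 − rank ∂_2 = (12 − 5) − 6 = 1, and the invariant factors of ∂_2 are all 1, so H_1 = Z.
  H_2: rank ker ∂_2 − rank ∂_3 = (6 − 6) − 0 = 0, and there is no ∂_3, so H_2 = 0.

As a check, the Euler characteristic is 6 − 12 + 6 = 0, which agrees with 1 − 1 + 0 = 0.
(K is a triangulation of the cylinder S^1 x I.)

H_0 ≅ Z,  H_1 ≅ Z,  H_2 = 0.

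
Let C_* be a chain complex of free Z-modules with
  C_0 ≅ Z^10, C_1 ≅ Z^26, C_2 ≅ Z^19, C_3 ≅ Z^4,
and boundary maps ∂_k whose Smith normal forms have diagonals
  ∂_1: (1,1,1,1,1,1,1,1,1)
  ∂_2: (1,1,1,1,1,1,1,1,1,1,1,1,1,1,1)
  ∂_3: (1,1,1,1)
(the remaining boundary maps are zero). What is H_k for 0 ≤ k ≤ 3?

H_0: b_0 = 10 − 0 − 9 = 1; torsion from ∂_1 factors > 1: none. So H_0 ≅ Z.
H_1: b_1 = 26 − 9 − 15 = 2; torsion from ∂_2 factors > 1: none. So H_1 ≅ Z^2.
H_2: b_2 = 19 − 15 − 4 = 0; torsion from ∂_3 factors > 1: none. So H_2 ≅ 0.
H_3: b_3 = 4 − 4 − 0 = 0; torsion from ∂_4 factors > 1: none. So H_3 ≅ 0.

H_0 ≅ Z,  H_1 ≅ Z^2,  H_2 = 0,  H_3 = 0.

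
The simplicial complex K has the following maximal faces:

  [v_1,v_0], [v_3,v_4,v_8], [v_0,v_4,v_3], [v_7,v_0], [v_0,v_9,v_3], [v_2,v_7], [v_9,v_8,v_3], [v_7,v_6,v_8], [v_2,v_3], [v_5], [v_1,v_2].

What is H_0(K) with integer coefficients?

Take the total order v_0 < v_1 < v_2 < v_3 < v_4 < v_5 < v_6 < v_7 < v_8 < v_9 on the vertex set. Then K (dimension 2) consists of the simplices:

  0-simplices (10): [v_0], [v_1], [v_2], [v_3], [v_4], [v_5], [v_6], [v_7], [v_8], [v_9]
  1-simplices (16): (16 of them)
  2-simplices (5): [v_0,v_3,v_4], [v_0,v_3,v_9], [v_3,v_4,v_8], [v_3,v_8,v_9], [v_6,v_7,v_8]

so the chain groups are C_0 ≅ Z^10, C_1 ≅ Z^16, C_2 ≅ Z^5.

∂_1: C_1 → C_0 maps an edge to its endpoints' difference, ∂[p,q] = q − p.
The 10×16 boundary matrix has rank 8 and Smith normal form diag(1,1,1,1,1,1,1,1).

The boundary map ∂_2: C_2 → C_1 acts by ∂[p,q,r] = [q,r] − [p,r] + [p,q]. For instance
  ∂[v_3,v_8,v_9] = [v_8,v_9] − [v_3,v_9] + [v_3,v_8],
  ∂[v_0,v_3,v_9] = [v_3,v_9] − [v_0,v_9] + [v_0,v_3].
This gives a 16×5 integer matrix of rank 5; reducing to Smith normal form yields diagonal entries (1,1,1,1,1).

From H_k ≅ ker(∂_k) / im(∂_{k+1}) we obtain:

  H_0: rank C_0 − rank ∂_1 = 10 − 8 = 2, and the invariant factors of ∂_1 are all 1, so H_0 ≅ Z^2.

H_0 ≅ Z^2.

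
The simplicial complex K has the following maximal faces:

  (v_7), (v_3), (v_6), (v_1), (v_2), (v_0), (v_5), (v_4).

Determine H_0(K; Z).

K has 8 vertices.
rank ∂_0 = 0, rank ∂_1 = 0 ⇒ b_0 = 8 − 0 − 0 = 8. So H_0 = Z^8.

H_0 = Z^8.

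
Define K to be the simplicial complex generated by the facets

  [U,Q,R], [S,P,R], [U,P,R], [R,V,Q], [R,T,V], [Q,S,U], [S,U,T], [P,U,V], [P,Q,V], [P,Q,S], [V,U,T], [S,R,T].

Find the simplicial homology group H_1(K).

H_1 ≅ Z/2.

We work with the vertex ordering P < Q < R < S < T < U < V. The simplices of K, each written with vertices in increasing order, are:

  0-simplices (7): P, Q, R, S, T, U, V
  1-simplices (18): PQ, PR, PS, PU, PV, QR, QS, QU, QV, RS, RT, RU, RV, ST, SU, TU, TV, UV
  2-simplices (12): PQS, PQV, PRS, PRU, PUV, QRU, QRV, QSU, RST, RTV, STU, TUV

Hence C_0 ≅ Z^7, C_1 ≅ Z^18, C_2 ≅ Z^12.

The boundary map ∂_1: C_1 → C_0 maps an edge to its endpoints' difference, ∂[p,q] = q − p. For instance
  ∂PV = V − P.
The 7×18 boundary matrix has rank 6 and Smith normal form diag(1,1,1,1,1,1).

The boundary map ∂_2: C_2 → C_1 maps a triangle to the signed sum of its edges. For instance
  ∂PQS = QS − PS + PQ,
  ∂PUV = UV − PV + PU.
The resulting 18×12 matrix has rank 12, and its Smith normal form has invariant factors (1,1,1,1,1,1,1,1,1,1,1,2).

From H_k ≅ ker(∂_k) / im(∂_{k+1}) we obtain:

  H_1: rank ker ∂_1 − rank ∂_2 = (18 − 6) − 12 = 0, and ∂_2 has invariant factor 2 > 1, so H_1 = Z/2.

(K is a triangulation of the real projective plane RP^2.)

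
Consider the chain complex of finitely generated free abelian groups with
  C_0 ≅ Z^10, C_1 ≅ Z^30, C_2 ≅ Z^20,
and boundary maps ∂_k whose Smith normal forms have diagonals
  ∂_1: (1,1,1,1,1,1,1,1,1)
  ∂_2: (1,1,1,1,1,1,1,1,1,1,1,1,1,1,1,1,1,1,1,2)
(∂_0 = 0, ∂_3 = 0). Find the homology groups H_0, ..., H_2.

H_0: b_0 = 10 − 0 − 9 = 1; torsion from ∂_1 factors > 1: none. So H_0 = Z.
H_1: b_1 = 30 − 9 − 20 = 1; torsion from ∂_2 factors > 1: [2]. So H_1 = Z ⊕ Z/2Z.
H_2: b_2 = 20 − 20 − 0 = 0; torsion from ∂_3 factors > 1: none. So H_2 = 0.

H_0 = Z,  H_1 = Z ⊕ Z/2Z,  H_2 = 0.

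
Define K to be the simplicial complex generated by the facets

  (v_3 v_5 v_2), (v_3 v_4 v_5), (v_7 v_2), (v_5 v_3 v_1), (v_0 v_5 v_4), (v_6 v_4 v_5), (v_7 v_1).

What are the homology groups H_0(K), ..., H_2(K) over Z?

H_0 = Z,  H_1 = Z,  H_2 = 0.

We work with the vertex ordering v_0 < v_1 < v_2 < v_3 < v_4 < v_5 < v_6 < v_7. The simplices of K, each written with vertices in increasing order, are:

  0-simplices (8): [v_0], [v_1], [v_2], [v_3], [v_4], [v_5], [v_6], [v_7]
  1-simplices (13): [v_0,v_4], [v_0,v_5], [v_1,v_3], [v_1,v_5], [v_1,v_7], [v_2,v_3], [v_2,v_5], [v_2,v_7], [v_3,v_4], [v_3,v_5], [v_4,v_5], [v_4,v_6], [v_5,v_6]
  2-simplices (5): [v_0,v_4,v_5], [v_1,v_3,v_5], [v_2,v_3,v_5], [v_3,v_4,v_5], [v_4,v_5,v_6]

Hence C_0 ≅ Z^8, C_1 ≅ Z^13, C_2 ≅ Z^5.

The boundary map ∂_1: C_1 → C_0 maps an edge to its endpoints' difference, ∂[p,q] = q − p.
This gives a 8×13 integer matrix of rank 7; reducing to Smith normal form yields diagonal entries (1,1,1,1,1,1,1).

The boundary map ∂_2: C_2 → C_1 maps a triangle to the signed sum of its edges. For instance
  ∂[v_2,v_3,v_5] = [v_3,v_5] − [v_2,v_5] + [v_2,v_3],
  ∂[v_0,v_4,v_5] = [v_4,v_5] − [v_0,v_5] + [v_0,v_4].
The 13×5 boundary matrix has rank 5 and Smith normal form diag(1,1,1,1,1).

Reading off H_k = ker ∂_k / im ∂_{k+1}:

  H_0: rank C_0 − rank ∂_1 = 8 − 7 = 1, and the invariant factors of ∂_1 are all 1, so H_0 = Z.
  H_1: rank ker ∂_1 − rank ∂_2 = (13 − 7) − 5 = 1, and the invariant factors of ∂_2 are all 1, so H_1 = Z.
  H_2: rank ker ∂_2 − rank ∂_3 = (5 − 5) − 0 = 0, and there is no ∂_3, so H_2 = 0.

As a check, the Euler characteristic is 8 − 13 + 5 = 0, which agrees with 1 − 1 + 0 = 0.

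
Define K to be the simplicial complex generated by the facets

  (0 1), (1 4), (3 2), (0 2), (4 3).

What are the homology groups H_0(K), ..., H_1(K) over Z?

H_0 ≅ Z,  H_1 ≅ Z.

Take the total order 0 < 1 < 2 < 3 < 4 on the vertex set. Then K (dimension 1) consists of the simplices:

  0-simplices (5): [0], [1], [2], [3], [4]
  1-simplices (5): [0,1], [0,2], [1,4], [2,3], [3,4]

so the chain groups are C_0 ≅ Z^5, C_1 ≅ Z^5.

Boundary ∂_1: C_1 → C_0 sends each edge [p,q] (with p < q) to q − p. For instance
  ∂[2,3] = [3] − [2].
The 5×5 boundary matrix has rank 4 and Smith normal form diag(1,1,1,1).

Computing H_k = (kernel of ∂_k) / (image of ∂_{k+1}):

  H_0: rank C_0 − rank ∂_1 = 5 − 4 = 1, and the invariant factors of ∂_1 are all 1, so H_0 ≅ Z.
  H_1: rank ker ∂_1 − rank ∂_2 = (5 − 4) − 0 = 1, and there is no ∂_2, so H_1 ≅ Z.

(K is a triangulation of the circle S^1.)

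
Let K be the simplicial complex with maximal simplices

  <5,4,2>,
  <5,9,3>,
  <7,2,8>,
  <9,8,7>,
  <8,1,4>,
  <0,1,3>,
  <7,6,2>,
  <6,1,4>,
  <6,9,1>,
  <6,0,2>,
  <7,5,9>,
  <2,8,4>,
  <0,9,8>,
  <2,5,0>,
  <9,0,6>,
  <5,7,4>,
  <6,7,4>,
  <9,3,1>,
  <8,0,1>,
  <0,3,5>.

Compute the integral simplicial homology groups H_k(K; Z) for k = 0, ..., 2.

Fix the vertex order 0 < 1 < 2 < 3 < 4 < 5 < 6 < 7 < 8 < 9 and write every simplex with vertices in increasing order. Then dim K = 2 and the simplices of K are:

  0-simplices (10): [0], [1], [2], [3], [4], [5], [6], [7], [8], [9]
  1-simplices (30): (30 of them)
  2-simplices (20): (20 of them)

so the chain groups are C_0 ≅ Z^10, C_1 ≅ Z^30, C_2 ≅ Z^20.

The boundary map ∂_1: C_1 → C_0 sends each edge [p,q] (with p < q) to q − p. For instance
  ∂[0,1] = [1] − [0].
The 10×30 boundary matrix has rank 9 and Smith normal form diag(1,1,1,1,1,1,1,1,1).

∂_2: C_2 → C_1 acts by ∂[p,q,r] = [q,r] − [p,r] + [p,q]. For instance
  ∂[4,6,7] = [6,7] − [4,7] + [4,6],
  ∂[1,3,9] = [3,9] − [1,9] + [1,3].
This gives a 30×20 integer matrix of rank 20; reducing to Smith normal form yields diagonal entries (1,1,1,1,1,1,1,1,1,1,1,1,1,1,1,1,1,1,1,2).

Reading off H_k = ker ∂_k / im ∂_{k+1}:

  H_0: rank C_0 − rank ∂_1 = 10 − 9 = 1, and the invariant factors of ∂_1 are all 1, so H_0 ≅ Z.
  H_1: rank ker ∂_1 − rank ∂_2 = (30 − 9) − 20 = 1, and ∂_2 has invariant factor 2 > 1, so H_1 ≅ Z ⊕ Z_2.
  H_2: rank ker ∂_2 − rank ∂_3 = (20 − 20) − 0 = 0, and there is no ∂_3, so H_2 ≅ 0.

H_0 ≅ Z,  H_1 ≅ Z ⊕ Z_2,  H_2 = 0.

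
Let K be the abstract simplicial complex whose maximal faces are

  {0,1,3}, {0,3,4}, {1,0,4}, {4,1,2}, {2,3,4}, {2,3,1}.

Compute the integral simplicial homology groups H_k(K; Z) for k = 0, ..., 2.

H_0 ≅ Z,  H_1 = 0,  H_2 ≅ Z.

Take the total order 0 < 1 < 2 < 3 < 4 on the vertex set. Then K (dimension 2) consists of the simplices:

  0-simplices (5): [0], [1], [2], [3], [4]
  1-simplices (9): [0,1], [0,3], [0,4], [1,2], [1,3], [1,4], [2,3], [2,4], [3,4]
  2-simplices (6): [0,1,3], [0,1,4], [0,3,4], [1,2,3], [1,2,4], [2,3,4]

Hence C_0 ≅ Z^5, C_1 ≅ Z^9, C_2 ≅ Z^6.

∂_1: C_1 → C_0 is given by ∂[p,q] = [q] − [p]. For instance
  ∂[2,4] = [4] − [2].
This gives a 5×9 integer matrix of rank 4; reducing to Smith normal form yields diagonal entries (1,1,1,1).

The boundary map ∂_2: C_2 → C_1 maps a triangle to the signed sum of its edges. For instance
  ∂[0,1,4] = [1,4] − [0,4] + [0,1],
  ∂[0,1,3] = [1,3] − [0,3] + [0,1].
This gives a 9×6 integer matrix of rank 5; reducing to Smith normal form yields diagonal entries (1,1,1,1,1).

Computing H_k = (kernel of ∂_k) / (image of ∂_{k+1}):

  H_0: rank C_0 − rank ∂_1 = 5 − 4 = 1, and the invariant factors of ∂_1 are all 1, so H_0 ≅ Z.
  H_1: rank ker ∂_1 − rank ∂_2 = (9 − 4) − 5 = 0, and the invariant factors of ∂_2 are all 1, so H_1 ≅ 0.
  H_2: rank ker ∂_2 − rank ∂_3 = (6 − 5) − 0 = 1, and there is no ∂_3, so H_2 ≅ Z.

As a check, the Euler characteristic is 5 − 9 + 6 = 2, which agrees with 1 − 0 + 1 = 2.
(K is a triangulation of the 2-sphere S^2.)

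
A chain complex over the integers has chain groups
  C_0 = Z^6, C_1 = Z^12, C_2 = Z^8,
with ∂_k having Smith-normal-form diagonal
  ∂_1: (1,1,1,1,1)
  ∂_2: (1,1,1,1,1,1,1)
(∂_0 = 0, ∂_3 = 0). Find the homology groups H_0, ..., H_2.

H_0: b_0 = 6 − 0 − 5 = 1; torsion from ∂_1 factors > 1: none. So H_0 = Z.
H_1: b_1 = 12 − 5 − 7 = 0; torsion from ∂_2 factors > 1: none. So H_1 = 0.
H_2: b_2 = 8 − 7 − 0 = 1; torsion from ∂_3 factors > 1: none. So H_2 = Z.

H_0 = Z,  H_1 = 0,  H_2 = Z.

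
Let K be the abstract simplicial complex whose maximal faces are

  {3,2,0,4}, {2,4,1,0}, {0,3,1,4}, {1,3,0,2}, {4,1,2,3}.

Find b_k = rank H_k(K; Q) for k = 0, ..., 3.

b_0 = 1, b_1 = 0, b_2 = 0, b_3 = 1.

Fix the vertex order 0 < 1 < 2 < 3 < 4 and write every simplex with vertices in increasing order. Then dim K = 3 and the simplices of K are:

  0-simplices (5): [0], [1], [2], [3], [4]
  1-simplices (10): [0,1], [0,2], [0,3], [0,4], [1,2], [1,3], [1,4], [2,3], [2,4], [3,4]
  2-simplices (10): [0,1,2], [0,1,3], [0,1,4], [0,2,3], [0,2,4], [0,3,4], [1,2,3], [1,2,4], [1,3,4], [2,3,4]
  3-simplices (5): [0,1,2,3], [0,1,2,4], [0,1,3,4], [0,2,3,4], [1,2,3,4]

so the chain groups are C_0 ≅ Z^5, C_1 ≅ Z^10, C_2 ≅ Z^10, C_3 ≅ Z^5.

Boundary ∂_1: C_1 → C_0 sends each edge [p,q] (with p < q) to q − p. For instance
  ∂[2,4] = [4] − [2].
This gives a 5×10 integer matrix of rank 4; reducing to Smith normal form yields diagonal entries (1,1,1,1).

The boundary map ∂_2: C_2 → C_1 maps a triangle to the signed sum of its edges. For instance
  ∂[1,2,3] = [2,3] − [1,3] + [1,2],
  ∂[2,3,4] = [3,4] − [2,4] + [2,3].
The resulting 10×10 matrix has rank 6, and its Smith normal form has invariant factors (1,1,1,1,1,1).

Boundary ∂_3: C_3 → C_2 sends each 3-simplex σ to the alternating sum Σ_i (−1)^i (σ with its i-th vertex removed). For instance
  ∂[0,2,3,4] = [2,3,4] − [0,3,4] + [0,2,4] − [0,2,3],
  ∂[0,1,3,4] = [1,3,4] − [0,3,4] + [0,1,4] − [0,1,3].
The 10×5 boundary matrix has rank 4 and Smith normal form diag(1,1,1,1).

Computing H_k = (kernel of ∂_k) / (image of ∂_{k+1}):

  H_0: rank C_0 − rank ∂_1 = 5 − 4 = 1, and the invariant factors of ∂_1 are all 1, so H_0 ≅ Z.
  H_1: rank ker ∂_1 − rank ∂_2 = (10 − 4) − 6 = 0, and the invariant factors of ∂_2 are all 1, so H_1 ≅ 0.
  H_2: rank ker ∂_2 − rank ∂_3 = (10 − 6) − 4 = 0, and the invariant factors of ∂_3 are all 1, so H_2 ≅ 0.
  H_3: rank ker ∂_3 − rank ∂_4 = (5 − 4) − 0 = 1, and there is no ∂_4, so H_3 ≅ Z.

Hence the Betti numbers are b_0 = 1, b_1 = 0, b_2 = 0, b_3 = 1.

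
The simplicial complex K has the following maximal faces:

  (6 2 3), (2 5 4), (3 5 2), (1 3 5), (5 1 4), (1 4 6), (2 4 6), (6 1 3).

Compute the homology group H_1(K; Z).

H_1 ≅ 0.

We work with the vertex ordering 1 < 2 < 3 < 4 < 5 < 6. The simplices of K, each written with vertices in increasing order, are:

  0-simplices (6): [1], [2], [3], [4], [5], [6]
  1-simplices (12): [1,3], [1,4], [1,5], [1,6], [2,3], [2,4], [2,5], [2,6], [3,5], [3,6], [4,5], [4,6]
  2-simplices (8): [1,3,5], [1,3,6], [1,4,5], [1,4,6], [2,3,5], [2,3,6], [2,4,5], [2,4,6]

Hence C_0 ≅ Z^6, C_1 ≅ Z^12, C_2 ≅ Z^8.

The boundary map ∂_1: C_1 → C_0 sends each edge [p,q] (with p < q) to q − p.
As a 6×12 matrix over Z this has rank 5, with invariant factors (1,1,1,1,1).

∂_2: C_2 → C_1 maps a triangle to the signed sum of its edges. For instance
  ∂[1,4,5] = [4,5] − [1,5] + [1,4],
  ∂[2,3,5] = [3,5] − [2,5] + [2,3].
The resulting 12×8 matrix has rank 7, and its Smith normal form has invariant factors (1,1,1,1,1,1,1).

From H_k ≅ ker(∂_k) / im(∂_{k+1}) we obtain:

  H_1: rank ker ∂_1 − rank ∂_2 = (12 − 5) − 7 = 0, and the invariant factors of ∂_2 are all 1, so H_1 ≅ 0.

(K is a triangulation of the 2-sphere S^2.)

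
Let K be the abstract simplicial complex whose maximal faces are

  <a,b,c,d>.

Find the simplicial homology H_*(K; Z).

H_0 ≅ Z,  H_1 = 0,  H_2 = 0,  H_3 = 0.

We work with the vertex ordering a < b < c < d. The simplices of K, each written with vertices in increasing order, are:

  0-simplices (4): a, b, c, d
  1-simplices (6): ab, ac, ad, bc, bd, cd
  2-simplices (4): abc, abd, acd, bcd
  3-simplices (1): abcd

Hence C_0 ≅ Z^4, C_1 ≅ Z^6, C_2 ≅ Z^4, C_3 ≅ Z^1.

Boundary ∂_1: C_1 → C_0 maps an edge to its endpoints' difference, ∂[p,q] = q − p.
This gives a 4×6 integer matrix of rank 3; reducing to Smith normal form yields diagonal entries (1,1,1).

Boundary ∂_2: C_2 → C_1 sends each 2-simplex [p,q,r] to [q,r] − [p,r] + [p,q]. For instance
  ∂abd = bd − ad + ab,
  ∂abc = bc − ac + ab.
The resulting 6×4 matrix has rank 3, and its Smith normal form has invariant factors (1,1,1).

Boundary ∂_3: C_3 → C_2 sends each 3-simplex σ to the alternating sum Σ_i (−1)^i (σ with its i-th vertex removed). For instance
  ∂abcd = bcd − acd + abd − abc.
The resulting 4×1 matrix has rank 1, and its Smith normal form has invariant factors (1).

From H_k ≅ ker(∂_k) / im(∂_{k+1}) we obtain:

  H_0: rank C_0 − rank ∂_1 = 4 − 3 = 1, and the invariant factors of ∂_1 are all 1, so H_0 = Z.
  H_1: rank ker ∂_1 − rank ∂_2 = (6 − 3) − 3 = 0, and the invariant factors of ∂_2 are all 1, so H_1 = 0.
  H_2: rank ker ∂_2 − rank ∂_3 = (4 − 3) − 1 = 0, and the invariant factors of ∂_3 are all 1, so H_2 = 0.
  H_3: rank ker ∂_3 − rank ∂_4 = (1 − 1) − 0 = 0, and there is no ∂_4, so H_3 = 0.

As a check, the Euler characteristic is 4 − 6 + 4 − 1 = 1, which agrees with 1 − 0 + 0 − 0 = 1.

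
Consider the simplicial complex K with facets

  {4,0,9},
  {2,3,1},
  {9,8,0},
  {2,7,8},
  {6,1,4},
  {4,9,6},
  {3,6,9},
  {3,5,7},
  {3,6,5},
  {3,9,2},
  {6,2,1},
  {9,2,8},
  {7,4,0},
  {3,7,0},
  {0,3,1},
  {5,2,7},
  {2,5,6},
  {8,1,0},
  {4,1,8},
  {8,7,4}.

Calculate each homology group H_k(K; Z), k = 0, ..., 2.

Take the total order 0 < 1 < 2 < 3 < 4 < 5 < 6 < 7 < 8 < 9 on the vertex set. Then K (dimension 2) consists of the simplices:

  0-simplices (10): [0], [1], [2], [3], [4], [5], [6], [7], [8], [9]
  1-simplices (30): (30 of them)
  2-simplices (20): (20 of them)

Hence C_0 ≅ Z^10, C_1 ≅ Z^30, C_2 ≅ Z^20.

Boundary ∂_1: C_1 → C_0 sends each edge [p,q] (with p < q) to q − p. For instance
  ∂[1,2] = [2] − [1].
As a 10×30 matrix over Z this has rank 9, with invariant factors (1,1,1,1,1,1,1,1,1).

Boundary ∂_2: C_2 → C_1 sends each 2-simplex [p,q,r] to [q,r] − [p,r] + [p,q]. For instance
  ∂[3,6,9] = [6,9] − [3,9] + [3,6],
  ∂[0,4,7] = [4,7] − [0,7] + [0,4].
This gives a 30×20 integer matrix of rank 20; reducing to Smith normal form yields diagonal entries (1,1,1,1,1,1,1,1,1,1,1,1,1,1,1,1,1,1,1,2).

From H_k ≅ ker(∂_k) / im(∂_{k+1}) we obtain:

  H_0: rank C_0 − rank ∂_1 = 10 − 9 = 1, and the invariant factors of ∂_1 are all 1, so H_0 = Z.
  H_1: rank ker ∂_1 − rank ∂_2 = (30 − 9) − 20 = 1, and ∂_2 has invariant factor 2 > 1, so H_1 = Z × Z/2.
  H_2: rank ker ∂_2 − rank ∂_3 = (20 − 20) − 0 = 0, and there is no ∂_3, so H_2 = 0.

H_0 ≅ Z,  H_1 ≅ Z × Z/2,  H_2 = 0.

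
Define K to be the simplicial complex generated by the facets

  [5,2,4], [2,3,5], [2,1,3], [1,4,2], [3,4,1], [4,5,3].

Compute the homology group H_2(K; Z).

H_2 ≅ Z.

K has 5 vertices, 9 edges, 6 triangles.
rank ∂_2 = 5, rank ∂_3 = 0 ⇒ b_2 = 6 − 5 − 0 = 1. So H_2 = Z.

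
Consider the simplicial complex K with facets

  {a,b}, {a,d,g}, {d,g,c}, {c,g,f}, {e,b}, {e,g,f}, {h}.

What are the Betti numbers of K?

Take the total order a < b < c < d < e < f < g < h on the vertex set. Then K (dimension 2) consists of the simplices:

  0-simplices (8): a, b, c, d, e, f, g, h
  1-simplices (11): ab, ad, ag, be, cd, cf, cg, dg, ef, eg, fg
  2-simplices (4): adg, cdg, cfg, efg

giving chain groups C_0 ≅ Z^8, C_1 ≅ Z^11, C_2 ≅ Z^4.

∂_1: C_1 → C_0 is given by ∂[p,q] = [q] − [p].
The 8×11 boundary matrix has rank 6 and Smith normal form diag(1,1,1,1,1,1).

Boundary ∂_2: C_2 → C_1 sends each 2-simplex [p,q,r] to [q,r] − [p,r] + [p,q]. For instance
  ∂cdg = dg − cg + cd,
  ∂adg = dg − ag + ad.
This gives a 11×4 integer matrix of rank 4; reducing to Smith normal form yields diagonal entries (1,1,1,1).

Computing H_k = (kernel of ∂_k) / (image of ∂_{k+1}):

  H_0: rank C_0 − rank ∂_1 = 8 − 6 = 2, and the invariant factors of ∂_1 are all 1, so H_0 = Z^2.
  H_1: rank ker ∂_1 − rank ∂_2 = (11 − 6) − 4 = 1, and the invariant factors of ∂_2 are all 1, so H_1 = Z.
  H_2: rank ker ∂_2 − rank ∂_3 = (4 − 4) − 0 = 0, and there is no ∂_3, so H_2 = 0.

As a check, the Euler characteristic is 8 − 11 + 4 = 1, which agrees with 2 − 1 + 0 = 1.

Hence the Betti numbers are b_0 = 2, b_1 = 1, b_2 = 0.

b_0 = 2, b_1 = 1, b_2 = 0.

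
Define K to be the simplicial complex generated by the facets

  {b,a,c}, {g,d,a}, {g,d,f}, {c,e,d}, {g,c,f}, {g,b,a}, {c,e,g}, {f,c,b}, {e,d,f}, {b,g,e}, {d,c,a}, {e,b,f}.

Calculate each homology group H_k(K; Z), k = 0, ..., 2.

H_0 = Z,  H_1 = Z/2,  H_2 = 0.

Fix the vertex order a < b < c < d < e < f < g and write every simplex with vertices in increasing order. Then dim K = 2 and the simplices of K are:

  0-simplices (7): a, b, c, d, e, f, g
  1-simplices (18): ab, ac, ad, ag, bc, be, bf, bg, cd, ce, cf, cg, de, df, dg, ef, eg, fg
  2-simplices (12): abc, abg, acd, adg, bcf, bef, beg, cde, ceg, cfg, def, dfg

so the chain groups are C_0 ≅ Z^7, C_1 ≅ Z^18, C_2 ≅ Z^12.

The boundary map ∂_1: C_1 → C_0 sends each edge [p,q] (with p < q) to q − p. For instance
  ∂cf = f − c.
The resulting 7×18 matrix has rank 6, and its Smith normal form has invariant factors (1,1,1,1,1,1).

The boundary map ∂_2: C_2 → C_1 sends each 2-simplex [p,q,r] to [q,r] − [p,r] + [p,q]. For instance
  ∂ceg = eg − cg + ce,
  ∂beg = eg − bg + be.
The 18×12 boundary matrix has rank 12 and Smith normal form diag(1,1,1,1,1,1,1,1,1,1,1,2).

From H_k ≅ ker(∂_k) / im(∂_{k+1}) we obtain:

  H_0: rank C_0 − rank ∂_1 = 7 − 6 = 1, and the invariant factors of ∂_1 are all 1, so H_0 ≅ Z.
  H_1: rank ker ∂_1 − rank ∂_2 = (18 − 6) − 12 = 0, and ∂_2 has invariant factor 2 > 1, so H_1 ≅ Z/2.
  H_2: rank ker ∂_2 − rank ∂_3 = (12 − 12) − 0 = 0, and there is no ∂_3, so H_2 ≅ 0.

As a check, the Euler characteristic is 7 − 18 + 12 = 1, which agrees with 1 − 0 + 0 = 1.
(K is a triangulation of the real projective plane RP^2.)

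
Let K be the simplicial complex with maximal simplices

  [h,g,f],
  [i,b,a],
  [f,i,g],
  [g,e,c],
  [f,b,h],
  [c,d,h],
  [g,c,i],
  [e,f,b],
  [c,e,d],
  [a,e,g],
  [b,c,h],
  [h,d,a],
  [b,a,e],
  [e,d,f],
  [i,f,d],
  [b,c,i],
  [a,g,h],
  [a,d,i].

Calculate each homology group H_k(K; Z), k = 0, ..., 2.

We work with the vertex ordering a < b < c < d < e < f < g < h < i. The simplices of K, each written with vertices in increasing order, are:

  0-simplices (9): a, b, c, d, e, f, g, h, i
  1-simplices (27): ab, ad, ae, ag, ah, ai, bc, be, bf, bh, bi, cd, ce, cg, ch, ci, de, df, dh, di, ef, eg, fg, fh, fi, gh, gi
  2-simplices (18): abe, abi, adh, adi, aeg, agh, bch, bci, bef, bfh, cde, cdh, ceg, cgi, def, dfi, fgh, fgi

Hence C_0 ≅ Z^9, C_1 ≅ Z^27, C_2 ≅ Z^18.

∂_1: C_1 → C_0 maps an edge to its endpoints' difference, ∂[p,q] = q − p. For instance
  ∂ae = e − a.
The resulting 9×27 matrix has rank 8, and its Smith normal form has invariant factors (1,1,1,1,1,1,1,1).

Boundary ∂_2: C_2 → C_1 sends each 2-simplex [p,q,r] to [q,r] − [p,r] + [p,q]. For instance
  ∂agh = gh − ah + ag,
  ∂fgi = gi − fi + fg.
This gives a 27×18 integer matrix of rank 17; reducing to Smith normal form yields diagonal entries (1,1,1,1,1,1,1,1,1,1,1,1,1,1,1,1,1).

Computing H_k = (kernel of ∂_k) / (image of ∂_{k+1}):

  H_0: rank C_0 − rank ∂_1 = 9 − 8 = 1, and the invariant factors of ∂_1 are all 1, so H_0 ≅ Z.
  H_1: rank ker ∂_1 − rank ∂_2 = (27 − 8) − 17 = 2, and the invariant factors of ∂_2 are all 1, so H_1 ≅ Z^2.
  H_2: rank ker ∂_2 − rank ∂_3 = (18 − 17) − 0 = 1, and there is no ∂_3, so H_2 ≅ Z.

As a check, the Euler characteristic is 9 − 27 + 18 = 0, which agrees with 1 − 2 + 1 = 0.

H_0 ≅ Z,  H_1 ≅ Z^2,  H_2 ≅ Z.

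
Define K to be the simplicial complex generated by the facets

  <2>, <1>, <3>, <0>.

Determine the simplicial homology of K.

Take the total order 0 < 1 < 2 < 3 on the vertex set. Then K (dimension 0) consists of the simplices:

  0-simplices (4): [0], [1], [2], [3]

giving chain groups C_0 ≅ Z^4.

Computing H_k = (kernel of ∂_k) / (image of ∂_{k+1}):

  H_0: rank C_0 − rank ∂_1 = 4 − 0 = 4, and there is no ∂_1, so H_0 = Z^4.

(K is a triangulation of a set of 4 points.)

H_0 = Z^4.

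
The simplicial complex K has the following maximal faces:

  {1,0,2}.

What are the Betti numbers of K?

K has 3 vertices, 3 edges, 1 triangle.
rank ∂_0 = 0, rank ∂_1 = 2 ⇒ b_0 = 3 − 0 − 2 = 1; all invariant factors of ∂_1 are 1 so no torsion. So H_0 = Z.
rank ∂_1 = 2, rank ∂_2 = 1 ⇒ b_1 = 3 − 2 − 1 = 0; all invariant factors of ∂_2 are 1 so no torsion. So H_1 = 0.
rank ∂_2 = 1, rank ∂_3 = 0 ⇒ b_2 = 1 − 1 − 0 = 0. So H_2 = 0.

b_0 = 1, b_1 = 0, b_2 = 0.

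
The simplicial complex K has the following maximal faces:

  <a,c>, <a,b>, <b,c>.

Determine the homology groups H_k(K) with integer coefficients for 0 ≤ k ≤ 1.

H_0 ≅ Z,  H_1 ≅ Z.

K has 3 vertices, 3 edges.
rank ∂_0 = 0, rank ∂_1 = 2 ⇒ b_0 = 3 − 0 − 2 = 1; all invariant factors of ∂_1 are 1 so no torsion. So H_0 ≅ Z.
rank ∂_1 = 2, rank ∂_2 = 0 ⇒ b_1 = 3 − 2 − 0 = 1. So H_1 ≅ Z.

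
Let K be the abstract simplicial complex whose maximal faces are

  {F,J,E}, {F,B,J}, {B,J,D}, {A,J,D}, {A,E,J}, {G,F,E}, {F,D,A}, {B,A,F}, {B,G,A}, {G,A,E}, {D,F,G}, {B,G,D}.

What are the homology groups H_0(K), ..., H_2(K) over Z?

We work with the vertex ordering A < B < D < E < F < G < J. The simplices of K, each written with vertices in increasing order, are:

  0-simplices (7): A, B, D, E, F, G, J
  1-simplices (18): AB, AD, AE, AF, AG, AJ, BD, BF, BG, BJ, DF, DG, DJ, EF, EG, EJ, FG, FJ
  2-simplices (12): ABF, ABG, ADF, ADJ, AEG, AEJ, BDG, BDJ, BFJ, DFG, EFG, EFJ

so the chain groups are C_0 ≅ Z^7, C_1 ≅ Z^18, C_2 ≅ Z^12.

The boundary map ∂_1: C_1 → C_0 maps an edge to its endpoints' difference, ∂[p,q] = q − p.
As a 7×18 matrix over Z this has rank 6, with invariant factors (1,1,1,1,1,1).

Boundary ∂_2: C_2 → C_1 maps a triangle to the signed sum of its edges. For instance
  ∂ABG = BG − AG + AB,
  ∂AEG = EG − AG + AE.
The resulting 18×12 matrix has rank 12, and its Smith normal form has invariant factors (1,1,1,1,1,1,1,1,1,1,1,2).

Computing H_k = (kernel of ∂_k) / (image of ∂_{k+1}):

  H_0: rank C_0 − rank ∂_1 = 7 − 6 = 1, and the invariant factors of ∂_1 are all 1, so H_0 = Z.
  H_1: rank ker ∂_1 − rank ∂_2 = (18 − 6) − 12 = 0, and ∂_2 has invariant factor 2 > 1, so H_1 = Z/2.
  H_2: rank ker ∂_2 − rank ∂_3 = (12 − 12) − 0 = 0, and there is no ∂_3, so H_2 = 0.

(K is a triangulation of the real projective plane RP^2.)

H_0 = Z,  H_1 = Z/2,  H_2 = 0.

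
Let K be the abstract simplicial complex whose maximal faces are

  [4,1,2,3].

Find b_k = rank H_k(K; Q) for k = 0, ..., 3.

Order the vertices as 1 < 2 < 3 < 4. Listing each simplex with vertices in this order, K has dimension 3 with simplices:

  0-simplices (4): [1], [2], [3], [4]
  1-simplices (6): [1,2], [1,3], [1,4], [2,3], [2,4], [3,4]
  2-simplices (4): [1,2,3], [1,2,4], [1,3,4], [2,3,4]
  3-simplices (1): [1,2,3,4]

so the chain groups are C_0 ≅ Z^4, C_1 ≅ Z^6, C_2 ≅ Z^4, C_3 ≅ Z^1.

The boundary map ∂_1: C_1 → C_0 is given by ∂[p,q] = [q] − [p]. For instance
  ∂[3,4] = [4] − [3].
As a 4×6 matrix over Z this has rank 3, with invariant factors (1,1,1).

The boundary map ∂_2: C_2 → C_1 acts by ∂[p,q,r] = [q,r] − [p,r] + [p,q]. For instance
  ∂[1,3,4] = [3,4] − [1,4] + [1,3],
  ∂[1,2,3] = [2,3] − [1,3] + [1,2].
The resulting 6×4 matrix has rank 3, and its Smith normal form has invariant factors (1,1,1).

Boundary ∂_3: C_3 → C_2 sends each 3-simplex σ to the alternating sum Σ_i (−1)^i (σ with its i-th vertex removed). For instance
  ∂[1,2,3,4] = [2,3,4] − [1,3,4] + [1,2,4] − [1,2,3].
This gives a 4×1 integer matrix of rank 1; reducing to Smith normal form yields diagonal entries (1).

From H_k ≅ ker(∂_k) / im(∂_{k+1}) we obtain:

  H_0: rank C_0 − rank ∂_1 = 4 − 3 = 1, and the invariant factors of ∂_1 are all 1, so H_0 ≅ Z.
  H_1: rank ker ∂_1 − rank ∂_2 = (6 − 3) − 3 = 0, and the invariant factors of ∂_2 are all 1, so H_1 ≅ 0.
  H_2: rank ker ∂_2 − rank ∂_3 = (4 − 3) − 1 = 0, and the invariant factors of ∂_3 are all 1, so H_2 ≅ 0.
  H_3: rank ker ∂_3 − rank ∂_4 = (1 − 1) − 0 = 0, and there is no ∂_4, so H_3 ≅ 0.

As a check, the Euler characteristic is 4 − 6 + 4 − 1 = 1, which agrees with 1 − 0 + 0 − 0 = 1.
(K is a triangulation of the 3-simplex.)

Hence the Betti numbers are b_0 = 1, b_1 = 0, b_2 = 0, b_3 = 0.

b_0 = 1, b_1 = 0, b_2 = 0, b_3 = 0.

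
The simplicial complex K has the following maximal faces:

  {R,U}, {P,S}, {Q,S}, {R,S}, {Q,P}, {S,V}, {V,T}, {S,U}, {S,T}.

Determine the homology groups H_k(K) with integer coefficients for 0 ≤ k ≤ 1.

H_0 ≅ Z,  H_1 ≅ Z^3.

Take the total order P < Q < R < S < T < U < V on the vertex set. Then K (dimension 1) consists of the simplices:

  0-simplices (7): P, Q, R, S, T, U, V
  1-simplices (9): PQ, PS, QS, RS, RU, ST, SU, SV, TV

Hence C_0 ≅ Z^7, C_1 ≅ Z^9.

∂_1: C_1 → C_0 maps an edge to its endpoints' difference, ∂[p,q] = q − p. For instance
  ∂RU = U − R.
This gives a 7×9 integer matrix of rank 6; reducing to Smith normal form yields diagonal entries (1,1,1,1,1,1).

From H_k ≅ ker(∂_k) / im(∂_{k+1}) we obtain:

  H_0: rank C_0 − rank ∂_1 = 7 − 6 = 1, and the invariant factors of ∂_1 are all 1, so H_0 ≅ Z.
  H_1: rank ker ∂_1 − rank ∂_2 = (9 − 6) − 0 = 3, and there is no ∂_2, so H_1 ≅ Z^3.

(K is a triangulation of a wedge of 3 circles.)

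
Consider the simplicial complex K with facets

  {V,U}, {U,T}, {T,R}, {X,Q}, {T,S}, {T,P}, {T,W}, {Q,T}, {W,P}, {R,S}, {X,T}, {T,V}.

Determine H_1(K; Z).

H_1 ≅ Z^4.

Order the vertices as P < Q < R < S < T < U < V < W < X. Listing each simplex with vertices in this order, K has dimension 1 with simplices:

  0-simplices (9): P, Q, R, S, T, U, V, W, X
  1-simplices (12): PT, PW, QT, QX, RS, RT, ST, TU, TV, TW, TX, UV

giving chain groups C_0 ≅ Z^9, C_1 ≅ Z^12.

Boundary ∂_1: C_1 → C_0 maps an edge to its endpoints' difference, ∂[p,q] = q − p. For instance
  ∂QX = X − Q.
The 9×12 boundary matrix has rank 8 and Smith normal form diag(1,1,1,1,1,1,1,1).

Computing H_k = (kernel of ∂_k) / (image of ∂_{k+1}):

  H_1: rank ker ∂_1 − rank ∂_2 = (12 − 8) − 0 = 4, and there is no ∂_2, so H_1 ≅ Z^4.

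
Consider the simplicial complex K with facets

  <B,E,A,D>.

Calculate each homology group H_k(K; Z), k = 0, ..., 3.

K has 4 vertices, 6 edges, 4 triangles, 1 3-simplex.
rank ∂_0 = 0, rank ∂_1 = 3 ⇒ b_0 = 4 − 0 − 3 = 1; all invariant factors of ∂_1 are 1 so no torsion. So H_0 ≅ Z.
rank ∂_1 = 3, rank ∂_2 = 3 ⇒ b_1 = 6 − 3 − 3 = 0; all invariant factors of ∂_2 are 1 so no torsion. So H_1 ≅ 0.
rank ∂_2 = 3, rank ∂_3 = 1 ⇒ b_2 = 4 − 3 − 1 = 0; all invariant factors of ∂_3 are 1 so no torsion. So H_2 ≅ 0.
rank ∂_3 = 1, rank ∂_4 = 0 ⇒ b_3 = 1 − 1 − 0 = 0. So H_3 ≅ 0.

H_0 = Z,  H_1 = 0,  H_2 = 0,  H_3 = 0.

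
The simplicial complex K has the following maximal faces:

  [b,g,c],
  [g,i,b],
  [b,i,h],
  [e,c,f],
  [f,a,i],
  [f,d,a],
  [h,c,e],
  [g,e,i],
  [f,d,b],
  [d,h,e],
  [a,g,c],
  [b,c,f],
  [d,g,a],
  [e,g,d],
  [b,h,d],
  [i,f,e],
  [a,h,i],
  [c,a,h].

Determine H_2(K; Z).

H_2 ≅ Z.

Order the vertices as a < b < c < d < e < f < g < h < i. Listing each simplex with vertices in this order, K has dimension 2 with simplices:

  0-simplices (9): a, b, c, d, e, f, g, h, i
  1-simplices (27): ac, ad, af, ag, ah, ai, bc, bd, bf, bg, bh, bi, ce, cf, cg, ch, de, df, dg, dh, ef, eg, eh, ei, fi, gi, hi
  2-simplices (18): acg, ach, adf, adg, afi, ahi, bcf, bcg, bdf, bdh, bgi, bhi, cef, ceh, deg, deh, efi, egi

giving chain groups C_0 ≅ Z^9, C_1 ≅ Z^27, C_2 ≅ Z^18.

∂_1: C_1 → C_0 sends each edge [p,q] (with p < q) to q − p. For instance
  ∂fi = i − f.
The resulting 9×27 matrix has rank 8, and its Smith normal form has invariant factors (1,1,1,1,1,1,1,1).

∂_2: C_2 → C_1 acts by ∂[p,q,r] = [q,r] − [p,r] + [p,q]. For instance
  ∂afi = fi − ai + af,
  ∂bhi = hi − bi + bh.
As a 27×18 matrix over Z this has rank 17, with invariant factors (1,1,1,1,1,1,1,1,1,1,1,1,1,1,1,1,1).

Computing H_k = (kernel of ∂_k) / (image of ∂_{k+1}):

  H_2: rank ker ∂_2 − rank ∂_3 = (18 − 17) − 0 = 1, and there is no ∂_3, so H_2 ≅ Z.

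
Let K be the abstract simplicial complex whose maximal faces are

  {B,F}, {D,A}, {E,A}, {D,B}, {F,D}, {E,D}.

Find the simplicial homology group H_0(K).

Order the vertices as A < B < D < E < F. Listing each simplex with vertices in this order, K has dimension 1 with simplices:

  0-simplices (5): A, B, D, E, F
  1-simplices (6): AD, AE, BD, BF, DE, DF

Hence C_0 ≅ Z^5, C_1 ≅ Z^6.

The boundary map ∂_1: C_1 → C_0 maps an edge to its endpoints' difference, ∂[p,q] = q − p. For instance
  ∂BF = F − B.
The resulting 5×6 matrix has rank 4, and its Smith normal form has invariant factors (1,1,1,1).

From H_k ≅ ker(∂_k) / im(∂_{k+1}) we obtain:

  H_0: rank C_0 − rank ∂_1 = 5 − 4 = 1, and the invariant factors of ∂_1 are all 1, so H_0 ≅ Z.

H_0 = Z.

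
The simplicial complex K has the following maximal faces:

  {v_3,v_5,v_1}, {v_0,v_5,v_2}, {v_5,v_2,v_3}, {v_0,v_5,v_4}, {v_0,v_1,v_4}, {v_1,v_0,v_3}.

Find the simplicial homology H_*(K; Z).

H_0 ≅ Z,  H_1 ≅ Z,  H_2 = 0.

We work with the vertex ordering v_0 < v_1 < v_2 < v_3 < v_4 < v_5. The simplices of K, each written with vertices in increasing order, are:

  0-simplices (6): [v_0], [v_1], [v_2], [v_3], [v_4], [v_5]
  1-simplices (12): [v_0,v_1], [v_0,v_2], [v_0,v_3], [v_0,v_4], [v_0,v_5], [v_1,v_3], [v_1,v_4], [v_1,v_5], [v_2,v_3], [v_2,v_5], [v_3,v_5], [v_4,v_5]
  2-simplices (6): [v_0,v_1,v_3], [v_0,v_1,v_4], [v_0,v_2,v_5], [v_0,v_4,v_5], [v_1,v_3,v_5], [v_2,v_3,v_5]

Hence C_0 ≅ Z^6, C_1 ≅ Z^12, C_2 ≅ Z^6.

Boundary ∂_1: C_1 → C_0 is given by ∂[p,q] = [q] − [p]. For instance
  ∂[v_0,v_2] = [v_2] − [v_0].
As a 6×12 matrix over Z this has rank 5, with invariant factors (1,1,1,1,1).

Boundary ∂_2: C_2 → C_1 maps a triangle to the signed sum of its edges. For instance
  ∂[v_0,v_2,v_5] = [v_2,v_5] − [v_0,v_5] + [v_0,v_2],
  ∂[v_2,v_3,v_5] = [v_3,v_5] − [v_2,v_5] + [v_2,v_3].
The resulting 12×6 matrix has rank 6, and its Smith normal form has invariant factors (1,1,1,1,1,1).

From H_k ≅ ker(∂_k) / im(∂_{k+1}) we obtain:

  H_0: rank C_0 − rank ∂_1 = 6 − 5 = 1, and the invariant factors of ∂_1 are all 1, so H_0 ≅ Z.
  H_1: rank ker ∂_1 − rank ∂_2 = (12 − 5) − 6 = 1, and the invariant factors of ∂_2 are all 1, so H_1 ≅ Z.
  H_2: rank ker ∂_2 − rank ∂_3 = (6 − 6) − 0 = 0, and there is no ∂_3, so H_2 ≅ 0.

As a check, the Euler characteristic is 6 − 12 + 6 = 0, which agrees with 1 − 1 + 0 = 0.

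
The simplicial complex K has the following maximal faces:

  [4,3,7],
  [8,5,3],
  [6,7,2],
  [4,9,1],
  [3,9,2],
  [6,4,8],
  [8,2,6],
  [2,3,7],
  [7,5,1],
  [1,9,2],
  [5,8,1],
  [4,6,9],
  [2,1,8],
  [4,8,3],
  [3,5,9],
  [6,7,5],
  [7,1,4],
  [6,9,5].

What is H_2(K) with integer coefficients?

K has 9 vertices, 27 edges, 18 triangles.
rank ∂_2 = 17, rank ∂_3 = 0 ⇒ b_2 = 18 − 17 − 0 = 1. So H_2 = Z.

H_2 = Z.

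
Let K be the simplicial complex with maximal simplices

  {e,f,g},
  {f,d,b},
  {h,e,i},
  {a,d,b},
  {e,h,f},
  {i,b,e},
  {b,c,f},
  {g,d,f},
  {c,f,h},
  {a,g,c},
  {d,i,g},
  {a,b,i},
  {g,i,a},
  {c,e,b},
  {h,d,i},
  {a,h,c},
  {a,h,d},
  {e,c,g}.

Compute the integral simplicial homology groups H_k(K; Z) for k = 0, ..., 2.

H_0 ≅ Z,  H_1 ≅ Z ⊕ Z/2,  H_2 = 0.

K has 9 vertices, 27 edges, 18 triangles.
rank ∂_0 = 0, rank ∂_1 = 8 ⇒ b_0 = 9 − 0 − 8 = 1; all invariant factors of ∂_1 are 1 so no torsion. So H_0 = Z.
rank ∂_1 = 8, rank ∂_2 = 18 ⇒ b_1 = 27 − 8 − 18 = 1; ∂_2 has invariant factor(s) [2] giving torsion. So H_1 = Z ⊕ Z/2.
rank ∂_2 = 18, rank ∂_3 = 0 ⇒ b_2 = 18 − 18 − 0 = 0. So H_2 = 0.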